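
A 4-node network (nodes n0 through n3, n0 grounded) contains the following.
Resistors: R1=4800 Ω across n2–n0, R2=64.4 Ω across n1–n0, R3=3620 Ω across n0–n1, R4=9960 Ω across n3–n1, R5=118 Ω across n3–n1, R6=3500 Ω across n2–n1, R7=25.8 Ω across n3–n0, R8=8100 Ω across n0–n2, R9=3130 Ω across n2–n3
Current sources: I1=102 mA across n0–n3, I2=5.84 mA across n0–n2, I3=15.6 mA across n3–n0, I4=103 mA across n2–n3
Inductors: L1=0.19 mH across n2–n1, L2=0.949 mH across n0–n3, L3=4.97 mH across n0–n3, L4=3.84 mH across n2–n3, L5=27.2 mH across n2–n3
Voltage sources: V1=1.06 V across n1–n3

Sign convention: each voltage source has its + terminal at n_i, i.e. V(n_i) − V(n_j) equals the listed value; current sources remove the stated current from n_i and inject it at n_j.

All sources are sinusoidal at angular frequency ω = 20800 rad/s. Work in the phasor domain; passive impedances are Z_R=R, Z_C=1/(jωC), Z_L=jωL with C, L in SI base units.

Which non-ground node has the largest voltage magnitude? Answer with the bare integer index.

1

MNA unknowns: 3 node voltages V₁..V_3 plus 1 source current (V1)
R1: Y=0.0002083+0.000j on G[2,0]
I1: z[0]−=0.102, z[3]+=0.102
R2: Y=0.01553+0.000j on G[1,0]
L1: Y=0.000-0.2530j on G[2,1]
R3: Y=0.0002762+0.000j on G[0,1]
L2: Y=0.000-0.05066j on G[0,3]
R4: Y=0.0001004+0.000j on G[3,1]
R5: Y=0.008475+0.000j on G[3,1]
R6: Y=0.0002857+0.000j on G[2,1]
L3: Y=0.000-0.009673j on G[0,3]
L4: Y=0.000-0.01252j on G[2,3]
I2: z[0]−=0.00584, z[2]+=0.00584
R7: Y=0.03876+0.000j on G[3,0]
R8: Y=0.0001235+0.000j on G[0,2]
I3: z[3]−=0.0156, z[0]+=0.0156
I4: z[2]−=0.103, z[3]+=0.103
L5: Y=0.000-0.001768j on G[2,3]
R9: Y=0.0003195+0.000j on G[2,3]
V1: row V1−V3=1.06, i_V1 at 1,3
solve → V1=1.679+0.6825j, V2=1.622+0.3159j, V3=0.6190+0.6825j
aux → i_V1=-0.1284+0.003555j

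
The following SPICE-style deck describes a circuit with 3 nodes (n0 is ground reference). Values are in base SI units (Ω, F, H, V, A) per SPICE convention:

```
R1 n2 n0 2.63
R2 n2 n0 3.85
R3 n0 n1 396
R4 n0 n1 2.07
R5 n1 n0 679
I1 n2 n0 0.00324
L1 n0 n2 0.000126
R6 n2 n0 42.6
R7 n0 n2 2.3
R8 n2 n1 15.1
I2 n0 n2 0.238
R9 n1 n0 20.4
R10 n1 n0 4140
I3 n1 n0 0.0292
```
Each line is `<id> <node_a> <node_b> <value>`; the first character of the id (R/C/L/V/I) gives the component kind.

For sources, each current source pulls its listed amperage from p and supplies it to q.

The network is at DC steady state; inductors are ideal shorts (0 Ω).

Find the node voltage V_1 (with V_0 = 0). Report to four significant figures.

-0.04846 V

Apply KCL at each of the 2 non-ground nodes and solve the resulting linear system.
Node n1: branches {R3, R4, R5, R8, R9, R10, I3} → V_1 = -0.04846
Node n2: branches {R1, R2, I1, L1, R6, R7, R8, I2} → V_2 = 0.000
Source currents: i(L1)=-0.2316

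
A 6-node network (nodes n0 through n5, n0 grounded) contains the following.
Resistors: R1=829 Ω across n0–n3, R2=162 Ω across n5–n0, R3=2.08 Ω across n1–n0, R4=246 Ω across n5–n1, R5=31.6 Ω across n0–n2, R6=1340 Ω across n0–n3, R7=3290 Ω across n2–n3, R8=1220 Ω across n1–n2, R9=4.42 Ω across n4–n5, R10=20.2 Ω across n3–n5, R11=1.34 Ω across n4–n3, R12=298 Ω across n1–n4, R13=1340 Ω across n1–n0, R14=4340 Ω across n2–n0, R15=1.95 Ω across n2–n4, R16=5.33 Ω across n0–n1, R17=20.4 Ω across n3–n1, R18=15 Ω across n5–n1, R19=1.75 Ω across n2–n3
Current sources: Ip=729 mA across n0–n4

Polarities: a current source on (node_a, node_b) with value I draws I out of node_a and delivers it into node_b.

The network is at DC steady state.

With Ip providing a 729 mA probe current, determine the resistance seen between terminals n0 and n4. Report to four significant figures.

Apply KCL at each of the 5 non-ground nodes and solve the resulting linear system.
Node n1: branches {R3, R4, R8, R12, R13, R16, R17, R18} → V_1 = 0.7739
Node n2: branches {R5, R7, R8, R14, R15, R19} → V_2 = 5.402
Node n3: branches {R1, R6, R7, R10, R11, R17, R19} → V_3 = 5.393
Node n4: branches {R9, R11, R12, R15, Ip} → V_4 = 5.755
Node n5: branches {R2, R4, R9, R10, R18} → V_5 = 4.605

R_eq = 7.895 Ω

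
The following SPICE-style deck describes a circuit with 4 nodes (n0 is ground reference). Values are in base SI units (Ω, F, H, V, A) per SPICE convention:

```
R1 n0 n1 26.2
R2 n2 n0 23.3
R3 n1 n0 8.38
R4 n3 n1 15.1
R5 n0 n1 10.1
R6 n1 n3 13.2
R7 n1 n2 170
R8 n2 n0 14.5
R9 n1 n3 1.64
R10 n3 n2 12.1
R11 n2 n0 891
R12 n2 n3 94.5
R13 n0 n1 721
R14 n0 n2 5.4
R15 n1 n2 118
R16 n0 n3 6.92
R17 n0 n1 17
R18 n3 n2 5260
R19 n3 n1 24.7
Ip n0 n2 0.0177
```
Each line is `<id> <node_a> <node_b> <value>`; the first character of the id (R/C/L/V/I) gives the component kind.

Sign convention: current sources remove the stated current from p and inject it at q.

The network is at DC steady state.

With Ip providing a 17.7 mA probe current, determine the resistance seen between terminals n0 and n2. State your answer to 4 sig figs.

MNA unknowns: 3 node voltages V₁..V_3
R1: Y=0.03817 on G[0,1]
R2: Y=0.04292 on G[2,0]
R3: Y=0.1193 on G[1,0]
R4: Y=0.06623 on G[3,1]
R5: Y=0.09901 on G[0,1]
R6: Y=0.07576 on G[1,3]
R7: Y=0.005882 on G[1,2]
R8: Y=0.06897 on G[2,0]
R9: Y=0.6098 on G[1,3]
R10: Y=0.08264 on G[3,2]
R11: Y=0.001122 on G[2,0]
R12: Y=0.01058 on G[2,3]
R13: Y=0.001387 on G[0,1]
R14: Y=0.1852 on G[0,2]
R15: Y=0.008475 on G[1,2]
R16: Y=0.1445 on G[0,3]
R17: Y=0.05882 on G[0,1]
R18: Y=0.0001901 on G[3,2]
R19: Y=0.04049 on G[3,1]
Ip: z[0]−=0.0177, z[2]+=0.0177
solve → V1=0.007749, V2=0.04621, V3=0.01015

R_eq = 2.611 Ω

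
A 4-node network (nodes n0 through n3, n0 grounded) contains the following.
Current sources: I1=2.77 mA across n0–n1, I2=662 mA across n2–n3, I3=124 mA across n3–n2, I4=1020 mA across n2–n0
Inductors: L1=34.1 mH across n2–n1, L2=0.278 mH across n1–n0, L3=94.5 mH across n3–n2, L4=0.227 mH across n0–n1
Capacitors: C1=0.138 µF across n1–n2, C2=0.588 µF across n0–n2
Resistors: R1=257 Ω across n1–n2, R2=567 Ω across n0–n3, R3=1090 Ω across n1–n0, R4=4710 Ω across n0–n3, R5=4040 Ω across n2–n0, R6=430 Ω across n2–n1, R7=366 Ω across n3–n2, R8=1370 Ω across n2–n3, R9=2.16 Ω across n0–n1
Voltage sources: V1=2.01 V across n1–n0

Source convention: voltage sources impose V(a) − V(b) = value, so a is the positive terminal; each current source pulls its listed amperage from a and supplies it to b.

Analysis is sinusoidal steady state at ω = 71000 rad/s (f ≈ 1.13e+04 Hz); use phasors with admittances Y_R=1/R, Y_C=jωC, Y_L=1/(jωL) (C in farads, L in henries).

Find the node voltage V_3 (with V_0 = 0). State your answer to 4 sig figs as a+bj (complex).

97.04+17.42j V

Apply KCL at each of the 3 non-ground nodes and solve the resulting linear system.
Node n1: branches {I1, L1, L2, C1, R1, R3, R6, L4, R9, V1} → V_1 = 2.010+0.000j
Node n2: branches {L1, L3, C1, R1, C2, I2, I3, R5, I4, R6, R7, R8} → V_2 = -3.218+23.05j
Node n3: branches {L3, I2, R2, R4, I3, R7, R8} → V_3 = 97.04+17.42j
Source currents: i(V1)=-1.178+0.3208j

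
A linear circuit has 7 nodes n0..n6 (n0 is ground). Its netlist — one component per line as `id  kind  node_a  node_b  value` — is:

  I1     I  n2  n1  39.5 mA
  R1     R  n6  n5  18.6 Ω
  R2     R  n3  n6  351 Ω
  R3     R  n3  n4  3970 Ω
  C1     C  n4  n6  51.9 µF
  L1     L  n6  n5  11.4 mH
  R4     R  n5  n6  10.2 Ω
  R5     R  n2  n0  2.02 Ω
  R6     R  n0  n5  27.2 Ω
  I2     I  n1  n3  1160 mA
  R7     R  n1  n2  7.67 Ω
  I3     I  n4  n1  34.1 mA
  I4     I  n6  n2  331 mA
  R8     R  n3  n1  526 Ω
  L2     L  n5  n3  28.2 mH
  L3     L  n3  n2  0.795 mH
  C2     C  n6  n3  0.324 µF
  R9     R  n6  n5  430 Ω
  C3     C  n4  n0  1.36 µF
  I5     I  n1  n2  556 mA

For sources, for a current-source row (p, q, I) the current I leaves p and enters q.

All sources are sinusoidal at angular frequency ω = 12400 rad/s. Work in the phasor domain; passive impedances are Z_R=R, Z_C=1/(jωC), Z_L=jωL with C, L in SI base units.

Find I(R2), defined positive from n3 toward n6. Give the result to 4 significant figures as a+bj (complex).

0.02719+0.01454j A

Element admittances at ω=12400 rad/s:
  I1: injects 0.0395 A into n1 (from n2)
  Y(R1) = 0.05376+0.000j S between n6,n5
  Y(R2) = 0.002849+0.000j S between n3,n6
  Y(R3) = 0.0002519+0.000j S between n3,n4
  Y(C1) = 0.000+0.6436j S between n4,n6
  Y(L1) = 0.000-0.007074j S between n6,n5
  Y(R4) = 0.09804+0.000j S between n5,n6
  Y(R5) = 0.4950+0.000j S between n2,n0
  Y(R6) = 0.03676+0.000j S between n0,n5
  I2: injects 1.16 A into n3 (from n1)
  Y(R7) = 0.1304+0.000j S between n1,n2
  I3: injects 0.0341 A into n1 (from n4)
  I4: injects 0.331 A into n2 (from n6)
  Y(R8) = 0.001901+0.000j S between n3,n1
  Y(L2) = 0.000-0.002860j S between n5,n3
  Y(L3) = 0.000-0.1014j S between n3,n2
  Y(C2) = 0.000+0.004018j S between n6,n3
  Y(R9) = 0.002326+0.000j S between n6,n5
  Y(C3) = 0.000+0.01686j S between n4,n0
  I5: injects 0.556 A into n2 (from n1)
Assemble and solve the 6×6 MNA system:
  V(n1)=-11.73+0.09262j  V(n2)=0.6831-0.06443j  V(n3)=1.199+10.86j  V(n4)=-8.131+5.659j  V(n5)=-6.602+4.597j  V(n6)=-8.346+5.758j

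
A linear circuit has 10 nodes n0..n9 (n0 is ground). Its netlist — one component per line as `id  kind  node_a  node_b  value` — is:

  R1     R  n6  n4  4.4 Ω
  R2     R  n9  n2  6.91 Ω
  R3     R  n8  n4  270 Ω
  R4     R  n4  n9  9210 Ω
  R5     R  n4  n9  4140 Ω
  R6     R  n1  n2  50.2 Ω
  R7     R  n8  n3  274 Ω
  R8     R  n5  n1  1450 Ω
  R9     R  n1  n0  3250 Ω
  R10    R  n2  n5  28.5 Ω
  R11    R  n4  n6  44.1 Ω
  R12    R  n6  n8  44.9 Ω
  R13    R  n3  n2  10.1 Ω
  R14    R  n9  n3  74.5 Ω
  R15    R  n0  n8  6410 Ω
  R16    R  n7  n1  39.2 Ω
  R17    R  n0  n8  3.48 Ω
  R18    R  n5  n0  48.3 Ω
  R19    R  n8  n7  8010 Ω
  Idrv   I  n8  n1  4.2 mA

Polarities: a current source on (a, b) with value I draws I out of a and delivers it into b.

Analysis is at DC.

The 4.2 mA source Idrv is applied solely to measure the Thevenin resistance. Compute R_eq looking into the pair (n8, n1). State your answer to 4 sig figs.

R_eq = 103.4 Ω

MNA unknowns: 9 node voltages V₁..V_9
R1: Y=0.2273 on G[6,4]
R2: Y=0.1447 on G[9,2]
R3: Y=0.003704 on G[8,4]
R4: Y=0.0001086 on G[4,9]
R5: Y=0.0002415 on G[4,9]
R6: Y=0.01992 on G[1,2]
R7: Y=0.003650 on G[8,3]
R8: Y=0.0006897 on G[5,1]
R9: Y=0.0003077 on G[1,0]
R10: Y=0.03509 on G[2,5]
R11: Y=0.02268 on G[4,6]
R12: Y=0.02227 on G[6,8]
R13: Y=0.09901 on G[3,2]
R14: Y=0.01342 on G[9,3]
R15: Y=0.0001560 on G[0,8]
R16: Y=0.02551 on G[7,1]
R17: Y=0.2874 on G[0,8]
R18: Y=0.02070 on G[5,0]
R19: Y=0.0001248 on G[8,7]
Idrv: z[8]−=0.0042, z[1]+=0.0042
solve → V1=0.4230, V2=0.2310, V3=0.2232, V4=-0.007714, V5=0.1486, V6=-0.007995, V7=0.4209, V8=-0.01116, V9=0.2298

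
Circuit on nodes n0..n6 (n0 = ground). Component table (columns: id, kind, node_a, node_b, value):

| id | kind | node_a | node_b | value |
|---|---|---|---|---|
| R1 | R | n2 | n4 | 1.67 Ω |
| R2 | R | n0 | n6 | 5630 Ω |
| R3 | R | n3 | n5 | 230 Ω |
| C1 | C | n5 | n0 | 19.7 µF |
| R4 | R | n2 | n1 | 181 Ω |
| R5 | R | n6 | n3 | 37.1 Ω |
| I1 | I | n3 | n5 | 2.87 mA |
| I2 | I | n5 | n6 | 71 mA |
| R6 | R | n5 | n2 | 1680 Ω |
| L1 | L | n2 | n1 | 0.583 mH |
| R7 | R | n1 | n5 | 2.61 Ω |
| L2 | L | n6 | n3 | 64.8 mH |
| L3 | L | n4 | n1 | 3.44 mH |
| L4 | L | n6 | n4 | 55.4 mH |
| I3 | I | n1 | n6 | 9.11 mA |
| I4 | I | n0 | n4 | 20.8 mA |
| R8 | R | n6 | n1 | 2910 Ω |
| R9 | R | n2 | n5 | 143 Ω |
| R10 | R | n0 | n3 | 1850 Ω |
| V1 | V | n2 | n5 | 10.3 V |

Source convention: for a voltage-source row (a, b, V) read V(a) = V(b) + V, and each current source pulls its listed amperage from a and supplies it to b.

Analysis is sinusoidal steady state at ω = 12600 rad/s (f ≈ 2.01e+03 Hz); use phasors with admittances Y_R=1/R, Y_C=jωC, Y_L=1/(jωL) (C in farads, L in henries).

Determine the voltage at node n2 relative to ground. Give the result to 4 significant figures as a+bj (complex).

10.30-0.04216j V

MNA unknowns: 6 node voltages V₁..V_6 plus 1 source current (V1)
R1: Y=0.5988+0.000j on G[2,4]
R2: Y=0.0001776+0.000j on G[0,6]
R3: Y=0.004348+0.000j on G[3,5]
C1: Y=0.000+0.2482j on G[5,0]
R4: Y=0.005525+0.000j on G[2,1]
R5: Y=0.02695+0.000j on G[6,3]
I1: z[3]−=0.00287, z[5]+=0.00287
I2: z[5]−=0.071, z[6]+=0.071
R6: Y=0.0005952+0.000j on G[5,2]
L1: Y=0.000-0.1361j on G[2,1]
R7: Y=0.3831+0.000j on G[1,5]
L2: Y=0.000-0.001225j on G[6,3]
L3: Y=0.000-0.02307j on G[4,1]
L4: Y=0.000-0.001433j on G[6,4]
I3: z[1]−=0.00911, z[6]+=0.00911
I4: z[0]−=0.0208, z[4]+=0.0208
R8: Y=0.0003436+0.000j on G[6,1]
R9: Y=0.006993+0.000j on G[2,5]
R10: Y=0.0005405+0.000j on G[0,3]
V1: row V2−V5=10.3, i_V1 at 2,5
solve → V1=1.604-3.591j, V2=10.30-0.04216j, V3=13.75+1.331j, V4=10.19+0.2737j, V5=-0.004114-0.04216j, V6=16.34+1.697j
aux → i_V1=-0.6756+1.353j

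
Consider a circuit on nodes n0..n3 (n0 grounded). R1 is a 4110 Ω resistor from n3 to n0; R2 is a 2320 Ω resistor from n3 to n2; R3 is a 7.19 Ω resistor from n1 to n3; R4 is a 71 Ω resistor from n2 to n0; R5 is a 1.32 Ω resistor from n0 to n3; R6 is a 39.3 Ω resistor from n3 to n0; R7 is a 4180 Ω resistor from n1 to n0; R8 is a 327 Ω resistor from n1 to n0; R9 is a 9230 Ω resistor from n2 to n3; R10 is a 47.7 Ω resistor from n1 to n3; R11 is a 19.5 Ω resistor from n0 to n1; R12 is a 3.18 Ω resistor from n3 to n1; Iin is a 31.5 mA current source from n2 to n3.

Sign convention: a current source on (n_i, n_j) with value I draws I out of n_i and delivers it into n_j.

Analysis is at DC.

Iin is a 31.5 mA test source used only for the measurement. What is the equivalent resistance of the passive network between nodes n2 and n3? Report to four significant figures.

Apply KCL at each of the 3 non-ground nodes and solve the resulting linear system.
Node n1: branches {R3, R7, R8, R10, R11, R12} → V_1 = 0.03267
Node n2: branches {R2, R4, R9, Iin} → V_2 = -2.153
Node n3: branches {R1, R2, R3, R5, R6, R9, R10, R12, Iin} → V_3 = 0.03643

R_eq = 69.50 Ω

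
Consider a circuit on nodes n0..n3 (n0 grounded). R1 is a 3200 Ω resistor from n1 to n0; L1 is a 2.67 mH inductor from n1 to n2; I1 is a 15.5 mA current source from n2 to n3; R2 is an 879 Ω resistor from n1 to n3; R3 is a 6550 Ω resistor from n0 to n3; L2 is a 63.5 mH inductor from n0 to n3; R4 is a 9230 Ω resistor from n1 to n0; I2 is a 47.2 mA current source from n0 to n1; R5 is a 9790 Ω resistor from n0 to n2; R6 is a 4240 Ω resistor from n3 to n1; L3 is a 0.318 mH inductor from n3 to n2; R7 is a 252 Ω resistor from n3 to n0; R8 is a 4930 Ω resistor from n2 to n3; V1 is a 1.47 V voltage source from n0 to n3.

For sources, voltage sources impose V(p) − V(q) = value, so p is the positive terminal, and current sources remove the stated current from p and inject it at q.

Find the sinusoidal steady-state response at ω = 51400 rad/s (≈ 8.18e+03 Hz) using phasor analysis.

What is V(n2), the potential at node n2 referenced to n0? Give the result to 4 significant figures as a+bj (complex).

-1.274+0.4764j V

Apply KCL at each of the 3 non-ground nodes and solve the resulting linear system.
Node n1: branches {R1, L1, R2, R4, I2, R6} → V_1 = 0.3487+6.591j
Node n2: branches {L1, I1, R5, L3, R8} → V_2 = -1.274+0.4764j
Node n3: branches {I1, R2, R3, L2, R6, L3, R7, R8, V1} → V_3 = -1.470+0.000j
Source currents: i(V1)=-0.05324+0.003273j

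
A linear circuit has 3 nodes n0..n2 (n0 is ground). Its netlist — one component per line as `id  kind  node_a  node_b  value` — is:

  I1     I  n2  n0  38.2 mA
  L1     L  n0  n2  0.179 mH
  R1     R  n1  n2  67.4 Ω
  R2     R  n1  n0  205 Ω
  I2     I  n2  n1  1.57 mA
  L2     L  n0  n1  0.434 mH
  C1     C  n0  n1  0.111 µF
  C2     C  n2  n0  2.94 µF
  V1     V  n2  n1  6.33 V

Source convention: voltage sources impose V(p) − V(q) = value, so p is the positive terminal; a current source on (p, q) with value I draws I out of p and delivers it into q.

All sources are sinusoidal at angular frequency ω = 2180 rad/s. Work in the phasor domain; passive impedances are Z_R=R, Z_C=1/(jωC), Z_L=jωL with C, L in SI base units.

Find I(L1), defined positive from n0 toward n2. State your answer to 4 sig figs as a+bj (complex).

0.01160+4.744j A

Apply KCL at each of the 2 non-ground nodes and solve the resulting linear system.
Node n1: branches {R1, R2, I2, L2, C1, V1} → V_1 = -4.479-0.004526j
Node n2: branches {I1, L1, R1, I2, C2, V1} → V_2 = 1.851-0.004526j
Source currents: i(V1)=-0.1221+4.733j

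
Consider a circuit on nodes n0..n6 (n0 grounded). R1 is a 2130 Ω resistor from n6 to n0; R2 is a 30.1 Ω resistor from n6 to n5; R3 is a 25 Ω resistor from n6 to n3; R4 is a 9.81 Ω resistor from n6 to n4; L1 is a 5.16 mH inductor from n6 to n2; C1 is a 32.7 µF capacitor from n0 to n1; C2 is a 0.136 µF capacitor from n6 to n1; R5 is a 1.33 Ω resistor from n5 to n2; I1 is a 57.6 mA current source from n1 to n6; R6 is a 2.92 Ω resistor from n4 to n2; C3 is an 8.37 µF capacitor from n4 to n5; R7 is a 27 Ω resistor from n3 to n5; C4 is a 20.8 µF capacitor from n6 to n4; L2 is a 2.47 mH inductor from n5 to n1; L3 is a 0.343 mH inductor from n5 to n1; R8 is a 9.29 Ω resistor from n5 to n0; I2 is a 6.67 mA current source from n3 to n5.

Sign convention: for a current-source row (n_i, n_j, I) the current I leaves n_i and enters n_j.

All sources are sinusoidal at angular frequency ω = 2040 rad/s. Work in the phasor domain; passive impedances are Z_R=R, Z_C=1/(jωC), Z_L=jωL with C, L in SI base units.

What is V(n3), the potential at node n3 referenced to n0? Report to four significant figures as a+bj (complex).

Apply KCL at each of the 6 non-ground nodes and solve the resulting linear system.
Node n1: branches {C1, C2, I1, L2, L3} → V_1 = -0.01828-0.02584j
Node n2: branches {L1, R5, R6} → V_2 = 0.03078-0.002372j
Node n3: branches {R3, R7, I2} → V_3 = 0.07890+0.08725j
Node n4: branches {R4, R6, C3, C4} → V_4 = 0.09217+0.05342j
Node n5: branches {R2, R5, C3, R7, L2, L3, R8, I2} → V_5 = -0.01747+0.01064j
Node n6: branches {R1, R2, R3, R4, L1, C2, I1, C4} → V_6 = 0.3349+0.1582j

0.07890+0.08725j V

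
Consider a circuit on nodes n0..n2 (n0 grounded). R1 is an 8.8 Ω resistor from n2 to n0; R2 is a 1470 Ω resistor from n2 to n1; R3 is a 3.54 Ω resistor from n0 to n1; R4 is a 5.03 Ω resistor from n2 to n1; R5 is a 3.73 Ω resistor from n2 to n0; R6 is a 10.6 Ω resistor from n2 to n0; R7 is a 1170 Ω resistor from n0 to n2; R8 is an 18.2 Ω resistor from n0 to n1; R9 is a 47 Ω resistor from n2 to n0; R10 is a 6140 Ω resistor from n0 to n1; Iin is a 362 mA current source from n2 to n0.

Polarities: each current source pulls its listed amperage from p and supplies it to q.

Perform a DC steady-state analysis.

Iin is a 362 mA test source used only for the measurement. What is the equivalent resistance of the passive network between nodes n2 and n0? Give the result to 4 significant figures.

MNA unknowns: 2 node voltages V₁..V_2
R1: Y=0.1136 on G[2,0]
R2: Y=0.0006803 on G[2,1]
R3: Y=0.2825 on G[0,1]
R4: Y=0.1988 on G[2,1]
R5: Y=0.2681 on G[2,0]
R6: Y=0.09434 on G[2,0]
R7: Y=0.0008547 on G[0,2]
R8: Y=0.05495 on G[0,1]
R9: Y=0.02128 on G[2,0]
R10: Y=0.0001629 on G[0,1]
Iin: z[2]−=0.362, z[0]+=0.362
solve → V1=-0.2156, V2=-0.5805

R_eq = 1.604 Ω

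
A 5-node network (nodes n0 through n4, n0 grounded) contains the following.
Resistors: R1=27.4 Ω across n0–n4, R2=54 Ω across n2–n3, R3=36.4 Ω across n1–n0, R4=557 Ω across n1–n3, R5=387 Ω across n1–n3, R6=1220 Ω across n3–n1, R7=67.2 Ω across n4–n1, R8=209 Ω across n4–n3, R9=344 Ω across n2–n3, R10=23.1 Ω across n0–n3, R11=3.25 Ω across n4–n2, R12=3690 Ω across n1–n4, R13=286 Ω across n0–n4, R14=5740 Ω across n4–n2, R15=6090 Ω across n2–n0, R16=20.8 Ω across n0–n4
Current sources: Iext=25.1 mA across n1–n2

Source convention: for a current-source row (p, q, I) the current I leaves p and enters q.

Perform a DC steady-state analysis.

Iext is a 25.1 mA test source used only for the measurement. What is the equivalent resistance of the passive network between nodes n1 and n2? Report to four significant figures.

Element admittances at DC:
  Y(R1) = 0.03650 S between n0,n4
  Y(R2) = 0.01852 S between n2,n3
  Y(R3) = 0.02747 S between n1,n0
  Y(R4) = 0.001795 S between n1,n3
  Y(R5) = 0.002584 S between n1,n3
  Y(R6) = 0.0008197 S between n3,n1
  Y(R7) = 0.01488 S between n4,n1
  Y(R8) = 0.004785 S between n4,n3
  Y(R9) = 0.002907 S between n2,n3
  Y(R10) = 0.04329 S between n0,n3
  Y(R11) = 0.3077 S between n4,n2
  Y(R12) = 0.0002710 S between n1,n4
  Y(R13) = 0.003497 S between n0,n4
  Y(R14) = 0.0001742 S between n4,n2
  Y(R15) = 0.0001642 S between n2,n0
  Y(R16) = 0.04808 S between n0,n4
  Iext: injects 0.0251 A into n2 (from n1)
Assemble and solve the 4×4 MNA system:
  V(n1)=-0.4792  V(n2)=0.2024  V(n3)=0.03321  V(n4)=0.1328

R_eq = 27.15 Ω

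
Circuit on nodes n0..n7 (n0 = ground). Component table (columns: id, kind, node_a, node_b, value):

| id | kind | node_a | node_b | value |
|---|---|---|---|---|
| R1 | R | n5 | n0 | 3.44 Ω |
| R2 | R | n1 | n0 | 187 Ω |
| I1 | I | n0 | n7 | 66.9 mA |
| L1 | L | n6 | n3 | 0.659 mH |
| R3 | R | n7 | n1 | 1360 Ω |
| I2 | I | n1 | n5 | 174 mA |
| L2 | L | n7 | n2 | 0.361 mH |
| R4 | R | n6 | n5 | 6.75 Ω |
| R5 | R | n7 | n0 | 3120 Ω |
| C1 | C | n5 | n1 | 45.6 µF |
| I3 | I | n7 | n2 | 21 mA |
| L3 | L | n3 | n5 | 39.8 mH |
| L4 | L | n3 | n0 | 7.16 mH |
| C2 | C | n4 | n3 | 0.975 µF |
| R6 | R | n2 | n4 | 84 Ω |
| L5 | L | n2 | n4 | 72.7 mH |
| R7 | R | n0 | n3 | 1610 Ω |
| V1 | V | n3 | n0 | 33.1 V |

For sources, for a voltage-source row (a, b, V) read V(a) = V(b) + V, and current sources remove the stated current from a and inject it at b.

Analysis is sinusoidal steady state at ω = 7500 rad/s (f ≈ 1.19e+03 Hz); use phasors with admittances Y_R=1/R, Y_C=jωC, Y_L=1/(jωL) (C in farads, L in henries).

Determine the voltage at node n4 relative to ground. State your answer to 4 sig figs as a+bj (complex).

33.31-4.838j V

Apply KCL at each of the 7 non-ground nodes and solve the resulting linear system.
Node n1: branches {R2, R3, I2, C1} → V_1 = 9.101-3.950j
Node n2: branches {L2, I3, R6, L5} → V_2 = 36.20-4.263j
Node n3: branches {L1, L3, L4, C2, R7, V1} → V_3 = 33.10+0.000j
Node n4: branches {C2, R6, L5} → V_4 = 33.31-4.838j
Node n5: branches {R1, I2, R4, C1, L3} → V_5 = 9.039-4.543j
Node n6: branches {L1, R4} → V_6 = 26.87-13.05j
Node n7: branches {I1, R3, L2, R5, I3} → V_7 = 36.19-4.224j
Source currents: i(V1)=-2.642+1.959j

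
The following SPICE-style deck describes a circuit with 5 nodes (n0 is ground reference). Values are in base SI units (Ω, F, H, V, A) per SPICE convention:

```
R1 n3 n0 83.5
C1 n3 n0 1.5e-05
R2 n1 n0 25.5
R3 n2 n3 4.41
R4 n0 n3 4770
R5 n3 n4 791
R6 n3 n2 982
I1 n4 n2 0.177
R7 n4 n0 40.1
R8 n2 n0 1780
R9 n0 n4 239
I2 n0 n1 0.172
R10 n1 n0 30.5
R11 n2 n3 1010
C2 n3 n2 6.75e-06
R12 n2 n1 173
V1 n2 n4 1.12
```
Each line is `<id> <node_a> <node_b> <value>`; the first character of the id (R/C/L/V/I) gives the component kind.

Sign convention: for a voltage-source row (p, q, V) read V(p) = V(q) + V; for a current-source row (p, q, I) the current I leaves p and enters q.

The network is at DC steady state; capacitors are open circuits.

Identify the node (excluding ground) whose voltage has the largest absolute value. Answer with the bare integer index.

1

Element admittances at DC:
  Y(R1) = 0.01198 S between n3,n0
  Y(C1) = 0.000 S between n3,n0
  Y(R2) = 0.03922 S between n1,n0
  Y(R3) = 0.2268 S between n2,n3
  Y(R4) = 0.0002096 S between n0,n3
  Y(R5) = 0.001264 S between n3,n4
  Y(R6) = 0.001018 S between n3,n2
  I1: injects 0.177 A into n2 (from n4)
  Y(R7) = 0.02494 S between n4,n0
  Y(R8) = 0.0005618 S between n2,n0
  Y(R9) = 0.004184 S between n0,n4
  I2: injects 0.172 A into n1 (from n0)
  Y(R10) = 0.03279 S between n1,n0
  Y(R11) = 0.0009901 S between n2,n3
  Y(C2) = 0.000 S between n3,n2
  Y(R12) = 0.005780 S between n2,n1
  V1: constraint V(n2)−V(n4) = 1.12
Assemble and solve the 5×5 MNA system:
  V(n1)=2.284  V(n2)=0.9756  V(n3)=0.9207  V(n4)=-0.1444
  i(V1)=0.1714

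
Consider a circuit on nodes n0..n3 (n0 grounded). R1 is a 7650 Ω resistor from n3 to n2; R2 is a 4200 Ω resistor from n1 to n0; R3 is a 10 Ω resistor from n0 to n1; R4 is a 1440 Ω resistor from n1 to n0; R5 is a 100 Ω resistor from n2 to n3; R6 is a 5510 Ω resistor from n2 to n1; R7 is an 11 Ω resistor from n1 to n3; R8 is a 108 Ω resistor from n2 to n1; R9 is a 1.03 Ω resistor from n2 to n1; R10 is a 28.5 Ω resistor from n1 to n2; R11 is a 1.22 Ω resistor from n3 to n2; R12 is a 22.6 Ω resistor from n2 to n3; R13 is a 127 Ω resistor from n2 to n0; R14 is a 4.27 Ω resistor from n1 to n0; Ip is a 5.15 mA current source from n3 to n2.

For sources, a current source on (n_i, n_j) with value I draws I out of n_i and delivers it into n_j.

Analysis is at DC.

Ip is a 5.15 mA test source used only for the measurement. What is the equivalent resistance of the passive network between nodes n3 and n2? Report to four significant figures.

R_eq = 1.044 Ω

MNA unknowns: 3 node voltages V₁..V_3
R1: Y=0.0001307 on G[3,2]
R2: Y=0.0002381 on G[1,0]
R3: Y=0.1000 on G[0,1]
R4: Y=0.0006944 on G[1,0]
R5: Y=0.01000 on G[2,3]
R6: Y=0.0001815 on G[2,1]
R7: Y=0.09091 on G[1,3]
R8: Y=0.009259 on G[2,1]
R9: Y=0.9709 on G[2,1]
R10: Y=0.03509 on G[1,2]
R11: Y=0.8197 on G[3,2]
R12: Y=0.04425 on G[2,3]
R13: Y=0.007874 on G[2,0]
R14: Y=0.2342 on G[1,0]
Ip: z[3]−=0.00515, z[2]+=0.00515
solve → V1=-1.008e-05, V2=0.0004288, V3=-0.004950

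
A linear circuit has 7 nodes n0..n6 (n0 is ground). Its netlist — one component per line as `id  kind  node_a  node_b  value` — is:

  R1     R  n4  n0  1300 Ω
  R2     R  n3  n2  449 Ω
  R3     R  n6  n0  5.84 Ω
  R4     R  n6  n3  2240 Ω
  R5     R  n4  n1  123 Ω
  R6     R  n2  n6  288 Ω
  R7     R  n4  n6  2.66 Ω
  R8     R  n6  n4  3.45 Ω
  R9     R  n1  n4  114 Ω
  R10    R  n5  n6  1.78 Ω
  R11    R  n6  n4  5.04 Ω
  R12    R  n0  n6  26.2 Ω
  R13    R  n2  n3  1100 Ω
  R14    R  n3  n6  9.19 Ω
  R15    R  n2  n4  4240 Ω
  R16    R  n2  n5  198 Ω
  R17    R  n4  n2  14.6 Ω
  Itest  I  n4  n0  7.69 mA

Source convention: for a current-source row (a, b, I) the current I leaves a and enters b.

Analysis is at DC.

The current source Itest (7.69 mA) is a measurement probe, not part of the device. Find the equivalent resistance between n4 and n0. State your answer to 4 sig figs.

Apply KCL at each of the 6 non-ground nodes and solve the resulting linear system.
Node n1: branches {R5, R9} → V_1 = -0.04532
Node n2: branches {R2, R6, R13, R15, R16, R17} → V_2 = -0.04406
Node n3: branches {R2, R4, R13, R14} → V_3 = -0.03677
Node n4: branches {R1, R5, R7, R8, R9, R11, R15, R17, Itest} → V_4 = -0.04532
Node n5: branches {R10, R16} → V_5 = -0.03662
Node n6: branches {R3, R4, R6, R7, R8, R10, R11, R12, R14} → V_6 = -0.03656

R_eq = 5.893 Ω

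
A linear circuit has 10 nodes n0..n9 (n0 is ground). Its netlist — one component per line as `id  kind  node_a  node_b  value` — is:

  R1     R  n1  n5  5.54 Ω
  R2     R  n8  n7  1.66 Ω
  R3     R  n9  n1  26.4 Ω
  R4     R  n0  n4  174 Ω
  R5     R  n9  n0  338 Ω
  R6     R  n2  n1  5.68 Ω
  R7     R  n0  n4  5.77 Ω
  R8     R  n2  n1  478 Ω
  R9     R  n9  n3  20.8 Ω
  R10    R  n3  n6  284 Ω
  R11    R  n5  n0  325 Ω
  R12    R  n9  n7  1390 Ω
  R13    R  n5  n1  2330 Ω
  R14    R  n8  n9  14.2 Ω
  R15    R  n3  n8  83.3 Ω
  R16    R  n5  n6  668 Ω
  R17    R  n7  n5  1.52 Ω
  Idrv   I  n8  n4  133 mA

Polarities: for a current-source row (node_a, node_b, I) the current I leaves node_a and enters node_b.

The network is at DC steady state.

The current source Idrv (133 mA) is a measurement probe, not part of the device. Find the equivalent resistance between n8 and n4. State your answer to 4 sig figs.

Apply KCL at each of the 9 non-ground nodes and solve the resulting linear system.
Node n1: branches {R1, R3, R6, R8, R13} → V_1 = -22.16
Node n2: branches {R6, R8} → V_2 = -22.16
Node n3: branches {R9, R10, R15} → V_3 = -21.97
Node n4: branches {R4, R7, Idrv} → V_4 = 0.7428
Node n5: branches {R1, R11, R13, R16, R17} → V_5 = -22.23
Node n6: branches {R10, R16} → V_6 = -22.05
Node n7: branches {R2, R12, R17} → V_7 = -22.35
Node n8: branches {R2, R14, R15, Idrv} → V_8 = -22.49
Node n9: branches {R3, R5, R9, R12, R14} → V_9 = -21.84

R_eq = 174.6 Ω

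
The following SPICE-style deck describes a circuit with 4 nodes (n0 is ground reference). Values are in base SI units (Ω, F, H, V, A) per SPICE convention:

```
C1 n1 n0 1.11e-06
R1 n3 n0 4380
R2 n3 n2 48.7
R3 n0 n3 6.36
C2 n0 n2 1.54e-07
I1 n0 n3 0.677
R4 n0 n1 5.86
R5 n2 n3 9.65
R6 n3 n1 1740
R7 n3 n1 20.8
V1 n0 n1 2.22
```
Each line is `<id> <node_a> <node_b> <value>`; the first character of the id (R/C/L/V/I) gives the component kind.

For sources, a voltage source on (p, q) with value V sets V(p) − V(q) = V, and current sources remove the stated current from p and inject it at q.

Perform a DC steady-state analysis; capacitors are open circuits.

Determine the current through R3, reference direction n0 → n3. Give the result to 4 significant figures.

-0.4341 A

Element admittances at DC:
  Y(C1) = 0.000 S between n1,n0
  Y(R1) = 0.0002283 S between n3,n0
  Y(R2) = 0.02053 S between n3,n2
  Y(R3) = 0.1572 S between n0,n3
  Y(C2) = 0.000 S between n0,n2
  I1: injects 0.677 A into n3 (from n0)
  Y(R4) = 0.1706 S between n0,n1
  Y(R5) = 0.1036 S between n2,n3
  Y(R6) = 0.0005747 S between n3,n1
  Y(R7) = 0.04808 S between n3,n1
  V1: constraint V(n0)−V(n1) = 2.22
Assemble and solve the 4×4 MNA system:
  V(n1)=-2.220  V(n2)=2.761  V(n3)=2.761
  i(V1)=-0.6212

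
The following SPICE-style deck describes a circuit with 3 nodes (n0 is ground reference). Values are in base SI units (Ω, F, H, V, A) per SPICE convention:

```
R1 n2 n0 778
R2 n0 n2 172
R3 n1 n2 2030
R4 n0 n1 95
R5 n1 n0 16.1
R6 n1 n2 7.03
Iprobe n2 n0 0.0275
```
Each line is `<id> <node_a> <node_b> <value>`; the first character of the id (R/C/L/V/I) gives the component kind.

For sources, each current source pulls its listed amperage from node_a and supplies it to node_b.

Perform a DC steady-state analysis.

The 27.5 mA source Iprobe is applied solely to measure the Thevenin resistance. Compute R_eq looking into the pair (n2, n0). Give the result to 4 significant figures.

Element admittances at DC:
  Y(R1) = 0.001285 S between n2,n0
  Y(R2) = 0.005814 S between n0,n2
  Y(R3) = 0.0004926 S between n1,n2
  Y(R4) = 0.01053 S between n0,n1
  Y(R5) = 0.06211 S between n1,n0
  Y(R6) = 0.1422 S between n1,n2
  Iprobe: injects 0.0275 A into n0 (from n2)
Assemble and solve the 2×2 MNA system:
  V(n1)=-0.3299  V(n2)=-0.4978

R_eq = 18.10 Ω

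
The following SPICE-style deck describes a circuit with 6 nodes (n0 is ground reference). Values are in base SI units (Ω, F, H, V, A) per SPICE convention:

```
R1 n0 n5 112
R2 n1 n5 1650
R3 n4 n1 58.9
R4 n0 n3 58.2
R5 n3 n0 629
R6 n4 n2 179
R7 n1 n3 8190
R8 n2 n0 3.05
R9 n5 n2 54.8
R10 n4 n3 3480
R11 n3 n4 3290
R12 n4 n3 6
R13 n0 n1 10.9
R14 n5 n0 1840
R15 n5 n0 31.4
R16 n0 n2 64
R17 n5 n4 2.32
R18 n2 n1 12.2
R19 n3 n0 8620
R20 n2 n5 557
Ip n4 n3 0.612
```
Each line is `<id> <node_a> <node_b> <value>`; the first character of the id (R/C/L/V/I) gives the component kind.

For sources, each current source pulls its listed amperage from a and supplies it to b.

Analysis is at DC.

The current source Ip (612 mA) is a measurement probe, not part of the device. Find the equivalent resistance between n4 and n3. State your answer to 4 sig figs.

R_eq = 5.484 Ω

MNA unknowns: 5 node voltages V₁..V_5
R1: Y=0.008929 on G[0,5]
R2: Y=0.0006061 on G[1,5]
R3: Y=0.01698 on G[4,1]
R4: Y=0.01718 on G[0,3]
R5: Y=0.001590 on G[3,0]
R6: Y=0.005587 on G[4,2]
R7: Y=0.0001221 on G[1,3]
R8: Y=0.3279 on G[2,0]
R9: Y=0.01825 on G[5,2]
R10: Y=0.0002874 on G[4,3]
R11: Y=0.0003040 on G[3,4]
R12: Y=0.1667 on G[4,3]
R13: Y=0.09174 on G[0,1]
R14: Y=0.0005435 on G[5,0]
R15: Y=0.03185 on G[5,0]
R16: Y=0.01562 on G[0,2]
R17: Y=0.4310 on G[5,4]
R18: Y=0.08197 on G[2,1]
R19: Y=0.0001160 on G[3,0]
R20: Y=0.001795 on G[2,5]
Ip: z[4]−=0.612, z[3]+=0.612
solve → V1=-0.08355, V2=-0.05083, V3=2.662, V4=-0.6940, V5=-0.6089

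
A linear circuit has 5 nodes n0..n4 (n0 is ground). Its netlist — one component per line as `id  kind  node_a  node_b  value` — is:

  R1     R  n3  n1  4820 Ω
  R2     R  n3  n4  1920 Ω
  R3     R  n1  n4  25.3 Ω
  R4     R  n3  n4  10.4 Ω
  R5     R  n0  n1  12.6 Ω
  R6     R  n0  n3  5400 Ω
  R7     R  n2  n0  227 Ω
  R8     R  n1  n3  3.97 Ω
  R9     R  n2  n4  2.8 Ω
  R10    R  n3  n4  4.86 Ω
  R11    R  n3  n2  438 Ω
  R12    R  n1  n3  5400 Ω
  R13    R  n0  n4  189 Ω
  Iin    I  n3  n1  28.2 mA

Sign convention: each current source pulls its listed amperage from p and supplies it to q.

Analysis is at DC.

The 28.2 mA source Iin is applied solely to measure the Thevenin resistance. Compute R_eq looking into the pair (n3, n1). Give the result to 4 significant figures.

R_eq = 3.401 Ω

MNA unknowns: 4 node voltages V₁..V_4
R1: Y=0.0002075 on G[3,1]
R2: Y=0.0005208 on G[3,4]
R3: Y=0.03953 on G[1,4]
R4: Y=0.09615 on G[3,4]
R5: Y=0.07937 on G[0,1]
R6: Y=0.0001852 on G[0,3]
R7: Y=0.004405 on G[2,0]
R8: Y=0.2519 on G[1,3]
R9: Y=0.3571 on G[2,4]
R10: Y=0.2058 on G[3,4]
R11: Y=0.002283 on G[3,2]
R12: Y=0.0001852 on G[1,3]
R13: Y=0.005291 on G[0,4]
Iin: z[3]−=0.0282, z[1]+=0.0282
solve → V1=0.009160, V2=-0.07288, V3=-0.08676, V4=-0.07369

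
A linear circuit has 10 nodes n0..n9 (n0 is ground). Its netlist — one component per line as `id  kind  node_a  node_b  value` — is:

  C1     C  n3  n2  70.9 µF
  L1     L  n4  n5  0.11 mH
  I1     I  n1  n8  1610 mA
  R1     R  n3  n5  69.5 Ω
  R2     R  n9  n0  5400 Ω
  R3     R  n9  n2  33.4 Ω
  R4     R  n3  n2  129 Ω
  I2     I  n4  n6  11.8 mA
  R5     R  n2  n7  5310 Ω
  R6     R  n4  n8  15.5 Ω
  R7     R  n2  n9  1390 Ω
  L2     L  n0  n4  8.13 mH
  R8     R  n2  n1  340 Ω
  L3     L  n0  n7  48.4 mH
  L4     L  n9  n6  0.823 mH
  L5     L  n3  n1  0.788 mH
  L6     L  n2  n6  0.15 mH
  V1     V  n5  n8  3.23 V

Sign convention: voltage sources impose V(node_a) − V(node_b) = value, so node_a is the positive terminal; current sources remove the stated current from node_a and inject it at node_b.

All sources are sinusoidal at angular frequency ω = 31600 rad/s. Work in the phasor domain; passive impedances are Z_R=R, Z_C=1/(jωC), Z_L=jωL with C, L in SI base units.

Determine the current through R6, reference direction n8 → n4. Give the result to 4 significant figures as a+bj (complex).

-0.1941+0.05460j A

Apply KCL at each of the 9 non-ground nodes and solve the resulting linear system.
Node n1: branches {I1, R8, L5} → V_1 = -108.9-30.02j
Node n2: branches {C1, R3, R4, R5, R7, R8, L6} → V_2 = -106.0+9.845j
Node n3: branches {C1, R1, R4, L5} → V_3 = -106.0+9.864j
Node n4: branches {L1, I2, R6, L2} → V_4 = 2.288+9.636j
Node n5: branches {L1, R1, V1} → V_5 = 2.508+10.48j
Node n6: branches {I2, L4, L6} → V_6 = -106.0+9.942j
Node n7: branches {R5, L3} → V_7 = -10.74-27.44j
Node n8: branches {I1, R6, V1} → V_8 = -0.7216+10.48j
Node n9: branches {R2, R3, R7, L4} → V_9 = -105.7+10.16j
Source currents: i(V1)=-1.804+0.05460j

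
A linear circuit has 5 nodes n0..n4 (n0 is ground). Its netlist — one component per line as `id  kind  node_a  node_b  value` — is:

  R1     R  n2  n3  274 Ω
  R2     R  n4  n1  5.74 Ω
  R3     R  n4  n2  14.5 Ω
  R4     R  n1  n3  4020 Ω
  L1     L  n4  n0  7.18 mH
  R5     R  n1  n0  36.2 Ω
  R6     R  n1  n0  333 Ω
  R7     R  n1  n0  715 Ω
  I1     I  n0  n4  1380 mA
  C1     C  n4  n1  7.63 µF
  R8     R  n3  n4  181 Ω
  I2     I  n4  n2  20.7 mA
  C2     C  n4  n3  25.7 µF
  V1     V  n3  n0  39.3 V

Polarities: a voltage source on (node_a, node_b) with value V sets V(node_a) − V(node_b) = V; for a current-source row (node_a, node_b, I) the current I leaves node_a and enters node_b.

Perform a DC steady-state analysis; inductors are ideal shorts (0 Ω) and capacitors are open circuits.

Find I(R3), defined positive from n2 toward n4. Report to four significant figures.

Apply KCL at each of the 4 non-ground nodes and solve the resulting linear system.
Node n1: branches {R2, R4, R5, R6, R7, C1} → V_1 = 0.04734
Node n2: branches {R1, R3, I2} → V_2 = 2.260
Node n3: branches {R1, R4, R8, C2, V1} → V_3 = 39.30
Node n4: branches {R2, R3, L1, I1, C1, R8, I2, C2} → V_4 = 0.000
Source currents: i(L1)=1.741, i(V1)=-0.3621

0.1559 A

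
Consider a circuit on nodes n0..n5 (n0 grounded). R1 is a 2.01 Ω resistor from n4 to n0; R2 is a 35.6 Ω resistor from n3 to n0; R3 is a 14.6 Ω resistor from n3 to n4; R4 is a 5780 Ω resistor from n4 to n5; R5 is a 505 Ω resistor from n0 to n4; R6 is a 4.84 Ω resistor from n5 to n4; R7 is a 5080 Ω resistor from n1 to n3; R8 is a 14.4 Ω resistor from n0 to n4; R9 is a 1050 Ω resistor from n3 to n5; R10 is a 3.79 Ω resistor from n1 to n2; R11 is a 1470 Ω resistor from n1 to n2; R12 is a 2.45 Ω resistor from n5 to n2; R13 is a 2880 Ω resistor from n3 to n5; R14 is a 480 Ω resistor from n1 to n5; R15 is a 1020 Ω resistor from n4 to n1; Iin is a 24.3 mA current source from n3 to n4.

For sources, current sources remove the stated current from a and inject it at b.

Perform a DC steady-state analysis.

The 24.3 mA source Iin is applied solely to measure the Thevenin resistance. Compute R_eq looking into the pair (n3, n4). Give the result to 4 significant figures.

Element admittances at DC:
  Y(R1) = 0.4975 S between n4,n0
  Y(R2) = 0.02809 S between n3,n0
  Y(R3) = 0.06849 S between n3,n4
  Y(R4) = 0.0001730 S between n4,n5
  Y(R5) = 0.001980 S between n0,n4
  Y(R6) = 0.2066 S between n5,n4
  Y(R7) = 0.0001969 S between n1,n3
  Y(R8) = 0.06944 S between n0,n4
  Y(R9) = 0.0009524 S between n3,n5
  Y(R10) = 0.2639 S between n1,n2
  Y(R11) = 0.0006803 S between n1,n2
  Y(R12) = 0.4082 S between n5,n2
  Y(R13) = 0.0003472 S between n3,n5
  Y(R14) = 0.002083 S between n1,n5
  Y(R15) = 0.0009804 S between n4,n1
  Iin: injects 0.0243 A into n4 (from n3)
Assemble and solve the 5×5 MNA system:
  V(n1)=0.009734  V(n2)=0.009909  V(n3)=-0.2394  V(n4)=0.01182  V(n5)=0.01002

R_eq = 10.34 Ω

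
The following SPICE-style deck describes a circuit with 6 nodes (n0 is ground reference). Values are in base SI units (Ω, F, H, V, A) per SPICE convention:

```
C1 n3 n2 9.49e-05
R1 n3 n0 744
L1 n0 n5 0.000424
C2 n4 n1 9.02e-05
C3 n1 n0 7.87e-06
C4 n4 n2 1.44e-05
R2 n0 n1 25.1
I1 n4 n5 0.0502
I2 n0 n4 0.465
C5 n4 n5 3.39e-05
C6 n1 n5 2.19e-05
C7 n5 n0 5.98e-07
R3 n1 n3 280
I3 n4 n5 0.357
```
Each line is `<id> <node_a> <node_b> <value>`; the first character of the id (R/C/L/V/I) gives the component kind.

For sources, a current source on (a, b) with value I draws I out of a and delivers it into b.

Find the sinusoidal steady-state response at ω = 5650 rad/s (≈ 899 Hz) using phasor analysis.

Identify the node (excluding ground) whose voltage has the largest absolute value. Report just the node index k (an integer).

Element admittances at ω=5650 rad/s:
  Y(C1) = 0.000+0.5362j S between n3,n2
  Y(R1) = 0.001344+0.000j S between n3,n0
  Y(L1) = 0.000-0.4174j S between n0,n5
  Y(C2) = 0.000+0.5096j S between n4,n1
  Y(C3) = 0.000+0.04447j S between n1,n0
  Y(C4) = 0.000+0.08136j S between n4,n2
  Y(R2) = 0.03984+0.000j S between n0,n1
  I1: injects 0.0502 A into n5 (from n4)
  I2: injects 0.465 A into n4 (from n0)
  Y(C5) = 0.000+0.1915j S between n4,n5
  Y(C6) = 0.000+0.1237j S between n1,n5
  Y(C7) = 0.000+0.003379j S between n5,n0
  Y(R3) = 0.003571+0.000j S between n1,n3
  I3: injects 0.357 A into n5 (from n4)
Assemble and solve the 5×5 MNA system:
  V(n1)=-0.04750+0.9047j  V(n2)=-0.02837+0.9100j  V(n3)=-0.03069+0.9100j  V(n4)=-0.01310+0.9098j  V(n5)=0.08491+1.225j

5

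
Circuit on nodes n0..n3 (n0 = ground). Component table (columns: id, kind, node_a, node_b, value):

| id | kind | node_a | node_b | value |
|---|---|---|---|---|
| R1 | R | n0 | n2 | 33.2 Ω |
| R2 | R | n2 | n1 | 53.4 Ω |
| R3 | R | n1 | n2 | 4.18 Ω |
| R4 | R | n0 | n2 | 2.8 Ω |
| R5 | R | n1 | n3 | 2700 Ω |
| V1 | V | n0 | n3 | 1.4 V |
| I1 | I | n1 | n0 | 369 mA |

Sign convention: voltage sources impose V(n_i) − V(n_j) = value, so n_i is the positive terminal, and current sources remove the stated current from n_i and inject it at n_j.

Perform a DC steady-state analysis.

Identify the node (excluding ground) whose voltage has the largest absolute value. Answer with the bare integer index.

1

MNA unknowns: 3 node voltages V₁..V_3 plus 1 source current (V1)
R1: Y=0.03012 on G[0,2]
R2: Y=0.01873 on G[2,1]
R3: Y=0.2392 on G[1,2]
R4: Y=0.3571 on G[0,2]
R5: Y=0.0003704 on G[1,3]
V1: row V0−V3=1.4, i_V1 at 0,3
I1: z[1]−=0.369, z[0]+=0.369
solve → V1=-2.381, V2=-0.9519, V3=-1.400
aux → i_V1=0.0003633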